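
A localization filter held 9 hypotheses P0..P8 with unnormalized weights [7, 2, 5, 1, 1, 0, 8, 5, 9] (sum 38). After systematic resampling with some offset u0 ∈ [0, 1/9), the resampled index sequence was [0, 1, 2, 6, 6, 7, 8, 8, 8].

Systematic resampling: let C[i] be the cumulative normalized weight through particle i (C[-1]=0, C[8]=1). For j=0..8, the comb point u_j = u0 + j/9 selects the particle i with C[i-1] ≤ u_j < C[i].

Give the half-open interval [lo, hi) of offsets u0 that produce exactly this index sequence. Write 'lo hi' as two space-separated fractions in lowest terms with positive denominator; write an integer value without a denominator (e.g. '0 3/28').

11/114 1/9

C = [7/38, 9/38, 7/19, 15/38, 8/19, 8/19, 12/19, 29/38, 1]
j=0 picked index 0: u0 ∈ [0, 7/38)
j=1 picked index 1: u0 ∈ [25/342, 43/342)
j=2 picked index 2: u0 ∈ [5/342, 25/171)
j=3 picked index 6: u0 ∈ [5/57, 17/57)
j=4 picked index 6: u0 ∈ [-4/171, 32/171)
j=5 picked index 7: u0 ∈ [13/171, 71/342)
j=6 picked index 8: u0 ∈ [11/114, 1/3)
j=7 picked index 8: u0 ∈ [-5/342, 2/9)
j=8 picked index 8: u0 ∈ [-43/342, 1/9)
intersection: [11/114, 1/9)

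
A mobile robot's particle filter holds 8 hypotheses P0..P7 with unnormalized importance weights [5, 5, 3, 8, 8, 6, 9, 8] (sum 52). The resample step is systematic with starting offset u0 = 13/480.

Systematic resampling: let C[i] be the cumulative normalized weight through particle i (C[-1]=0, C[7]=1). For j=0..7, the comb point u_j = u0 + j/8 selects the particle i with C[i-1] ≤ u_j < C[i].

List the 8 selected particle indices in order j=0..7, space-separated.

C = [5/52, 5/26, 1/4, 21/52, 29/52, 35/52, 11/13, 1]
j=0: u_0=13/480 ∈ [0, 5/52) → index 0
j=1: u_1=73/480 ∈ [5/52, 5/26) → index 1
j=2: u_2=133/480 ∈ [1/4, 21/52) → index 3
j=3: u_3=193/480 ∈ [1/4, 21/52) → index 3
j=4: u_4=253/480 ∈ [21/52, 29/52) → index 4
j=5: u_5=313/480 ∈ [29/52, 35/52) → index 5
j=6: u_6=373/480 ∈ [35/52, 11/13) → index 6
j=7: u_7=433/480 ∈ [11/13, 1) → index 7

0 1 3 3 4 5 6 7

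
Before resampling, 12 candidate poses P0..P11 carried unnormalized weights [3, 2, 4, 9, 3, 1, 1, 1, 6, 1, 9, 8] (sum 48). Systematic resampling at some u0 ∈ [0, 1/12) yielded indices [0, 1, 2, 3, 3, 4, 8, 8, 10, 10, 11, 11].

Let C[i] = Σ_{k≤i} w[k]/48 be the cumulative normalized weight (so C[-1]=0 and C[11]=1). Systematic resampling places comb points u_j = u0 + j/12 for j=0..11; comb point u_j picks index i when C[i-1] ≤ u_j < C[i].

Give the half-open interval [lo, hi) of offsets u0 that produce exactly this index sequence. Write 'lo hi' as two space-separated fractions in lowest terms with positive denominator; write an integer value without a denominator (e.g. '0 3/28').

C = [1/16, 5/48, 3/16, 3/8, 7/16, 11/24, 23/48, 1/2, 5/8, 31/48, 5/6, 1]
j=0 picked index 0: u0 ∈ [0, 1/16)
j=1 picked index 1: u0 ∈ [-1/48, 1/48)
j=2 picked index 2: u0 ∈ [-1/16, 1/48)
j=3 picked index 3: u0 ∈ [-1/16, 1/8)
j=4 picked index 3: u0 ∈ [-7/48, 1/24)
j=5 picked index 4: u0 ∈ [-1/24, 1/48)
j=6 picked index 8: u0 ∈ [0, 1/8)
j=7 picked index 8: u0 ∈ [-1/12, 1/24)
j=8 picked index 10: u0 ∈ [-1/48, 1/6)
j=9 picked index 10: u0 ∈ [-5/48, 1/12)
j=10 picked index 11: u0 ∈ [0, 1/6)
j=11 picked index 11: u0 ∈ [-1/12, 1/12)
intersection: [0, 1/48)

0 1/48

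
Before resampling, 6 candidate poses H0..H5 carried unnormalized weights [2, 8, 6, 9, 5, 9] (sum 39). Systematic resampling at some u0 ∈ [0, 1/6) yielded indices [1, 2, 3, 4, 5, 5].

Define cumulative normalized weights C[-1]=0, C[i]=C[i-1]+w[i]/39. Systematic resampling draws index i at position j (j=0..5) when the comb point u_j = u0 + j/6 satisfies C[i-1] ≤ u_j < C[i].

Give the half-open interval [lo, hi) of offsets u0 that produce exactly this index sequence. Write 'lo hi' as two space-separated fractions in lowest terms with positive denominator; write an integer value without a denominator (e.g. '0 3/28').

C = [2/39, 10/39, 16/39, 25/39, 10/13, 1]
j=0 picked index 1: u0 ∈ [2/39, 10/39)
j=1 picked index 2: u0 ∈ [7/78, 19/78)
j=2 picked index 3: u0 ∈ [1/13, 4/13)
j=3 picked index 4: u0 ∈ [11/78, 7/26)
j=4 picked index 5: u0 ∈ [4/39, 1/3)
j=5 picked index 5: u0 ∈ [-5/78, 1/6)
intersection: [11/78, 1/6)

11/78 1/6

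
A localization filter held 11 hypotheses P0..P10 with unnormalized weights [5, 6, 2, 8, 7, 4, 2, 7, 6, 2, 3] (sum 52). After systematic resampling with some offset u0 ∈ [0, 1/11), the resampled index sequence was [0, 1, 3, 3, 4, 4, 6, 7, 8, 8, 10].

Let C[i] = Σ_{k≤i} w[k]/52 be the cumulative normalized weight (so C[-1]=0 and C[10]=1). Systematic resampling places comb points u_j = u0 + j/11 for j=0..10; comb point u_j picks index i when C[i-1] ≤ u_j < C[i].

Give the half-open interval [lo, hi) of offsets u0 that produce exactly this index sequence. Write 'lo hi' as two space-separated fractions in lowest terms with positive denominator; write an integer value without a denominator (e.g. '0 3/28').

C = [5/52, 11/52, 1/4, 21/52, 7/13, 8/13, 17/26, 41/52, 47/52, 49/52, 1]
j=0 picked index 0: u0 ∈ [0, 5/52)
j=1 picked index 1: u0 ∈ [3/572, 69/572)
j=2 picked index 3: u0 ∈ [3/44, 127/572)
j=3 picked index 3: u0 ∈ [-1/44, 75/572)
j=4 picked index 4: u0 ∈ [23/572, 25/143)
j=5 picked index 4: u0 ∈ [-29/572, 12/143)
j=6 picked index 6: u0 ∈ [10/143, 31/286)
j=7 picked index 7: u0 ∈ [5/286, 87/572)
j=8 picked index 8: u0 ∈ [35/572, 101/572)
j=9 picked index 8: u0 ∈ [-17/572, 49/572)
j=10 picked index 10: u0 ∈ [19/572, 1/11)
intersection: [10/143, 12/143)

10/143 12/143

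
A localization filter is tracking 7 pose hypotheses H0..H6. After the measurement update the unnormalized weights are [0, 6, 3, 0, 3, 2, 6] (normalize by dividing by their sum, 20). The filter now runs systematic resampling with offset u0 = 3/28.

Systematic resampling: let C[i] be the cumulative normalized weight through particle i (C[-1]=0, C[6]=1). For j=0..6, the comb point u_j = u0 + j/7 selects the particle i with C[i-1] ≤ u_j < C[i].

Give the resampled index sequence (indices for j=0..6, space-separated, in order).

C = [0, 3/10, 9/20, 9/20, 3/5, 7/10, 1]
j=0: u_0=3/28 ∈ [0, 3/10) → index 1
j=1: u_1=1/4 ∈ [0, 3/10) → index 1
j=2: u_2=11/28 ∈ [3/10, 9/20) → index 2
j=3: u_3=15/28 ∈ [9/20, 3/5) → index 4
j=4: u_4=19/28 ∈ [3/5, 7/10) → index 5
j=5: u_5=23/28 ∈ [7/10, 1) → index 6
j=6: u_6=27/28 ∈ [7/10, 1) → index 6

1 1 2 4 5 6 6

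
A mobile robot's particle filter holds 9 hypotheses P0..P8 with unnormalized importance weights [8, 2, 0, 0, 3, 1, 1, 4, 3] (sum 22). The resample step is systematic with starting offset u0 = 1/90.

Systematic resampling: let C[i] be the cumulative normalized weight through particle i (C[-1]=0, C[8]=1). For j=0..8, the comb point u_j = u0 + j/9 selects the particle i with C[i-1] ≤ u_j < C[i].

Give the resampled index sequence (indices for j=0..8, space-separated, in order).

C = [4/11, 5/11, 5/11, 5/11, 13/22, 7/11, 15/22, 19/22, 1]
j=0: u_0=1/90 ∈ [0, 4/11) → index 0
j=1: u_1=11/90 ∈ [0, 4/11) → index 0
j=2: u_2=7/30 ∈ [0, 4/11) → index 0
j=3: u_3=31/90 ∈ [0, 4/11) → index 0
j=4: u_4=41/90 ∈ [5/11, 13/22) → index 4
j=5: u_5=17/30 ∈ [5/11, 13/22) → index 4
j=6: u_6=61/90 ∈ [7/11, 15/22) → index 6
j=7: u_7=71/90 ∈ [15/22, 19/22) → index 7
j=8: u_8=9/10 ∈ [19/22, 1) → index 8

0 0 0 0 4 4 6 7 8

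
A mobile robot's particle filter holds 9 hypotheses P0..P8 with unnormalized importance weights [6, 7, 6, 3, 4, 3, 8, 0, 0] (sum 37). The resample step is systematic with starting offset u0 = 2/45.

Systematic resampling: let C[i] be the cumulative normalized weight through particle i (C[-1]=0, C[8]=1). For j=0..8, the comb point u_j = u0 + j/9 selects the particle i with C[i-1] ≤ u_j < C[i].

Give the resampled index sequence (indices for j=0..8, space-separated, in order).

C = [6/37, 13/37, 19/37, 22/37, 26/37, 29/37, 1, 1, 1]
j=0: u_0=2/45 ∈ [0, 6/37) → index 0
j=1: u_1=7/45 ∈ [0, 6/37) → index 0
j=2: u_2=4/15 ∈ [6/37, 13/37) → index 1
j=3: u_3=17/45 ∈ [13/37, 19/37) → index 2
j=4: u_4=22/45 ∈ [13/37, 19/37) → index 2
j=5: u_5=3/5 ∈ [22/37, 26/37) → index 4
j=6: u_6=32/45 ∈ [26/37, 29/37) → index 5
j=7: u_7=37/45 ∈ [29/37, 1) → index 6
j=8: u_8=14/15 ∈ [29/37, 1) → index 6

0 0 1 2 2 4 5 6 6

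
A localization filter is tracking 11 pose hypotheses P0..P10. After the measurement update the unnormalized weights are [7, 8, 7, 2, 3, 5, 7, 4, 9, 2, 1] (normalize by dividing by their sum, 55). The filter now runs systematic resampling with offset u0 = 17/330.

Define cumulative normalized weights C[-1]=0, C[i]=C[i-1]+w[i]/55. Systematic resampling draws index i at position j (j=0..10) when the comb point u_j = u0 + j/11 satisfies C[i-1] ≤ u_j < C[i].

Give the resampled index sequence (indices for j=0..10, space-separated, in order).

0 1 1 2 3 5 6 6 7 8 9

C = [7/55, 3/11, 2/5, 24/55, 27/55, 32/55, 39/55, 43/55, 52/55, 54/55, 1]
j=0: u_0=17/330 ∈ [0, 7/55) → index 0
j=1: u_1=47/330 ∈ [7/55, 3/11) → index 1
j=2: u_2=7/30 ∈ [7/55, 3/11) → index 1
j=3: u_3=107/330 ∈ [3/11, 2/5) → index 2
j=4: u_4=137/330 ∈ [2/5, 24/55) → index 3
j=5: u_5=167/330 ∈ [27/55, 32/55) → index 5
j=6: u_6=197/330 ∈ [32/55, 39/55) → index 6
j=7: u_7=227/330 ∈ [32/55, 39/55) → index 6
j=8: u_8=257/330 ∈ [39/55, 43/55) → index 7
j=9: u_9=287/330 ∈ [43/55, 52/55) → index 8
j=10: u_10=317/330 ∈ [52/55, 54/55) → index 9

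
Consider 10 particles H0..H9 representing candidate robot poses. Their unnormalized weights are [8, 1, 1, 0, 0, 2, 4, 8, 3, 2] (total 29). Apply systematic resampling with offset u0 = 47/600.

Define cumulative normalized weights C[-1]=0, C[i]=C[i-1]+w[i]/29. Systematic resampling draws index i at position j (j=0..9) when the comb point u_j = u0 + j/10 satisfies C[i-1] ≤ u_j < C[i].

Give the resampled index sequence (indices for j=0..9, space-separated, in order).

0 0 1 5 6 7 7 7 8 9

C = [8/29, 9/29, 10/29, 10/29, 10/29, 12/29, 16/29, 24/29, 27/29, 1]
j=0: u_0=47/600 ∈ [0, 8/29) → index 0
j=1: u_1=107/600 ∈ [0, 8/29) → index 0
j=2: u_2=167/600 ∈ [8/29, 9/29) → index 1
j=3: u_3=227/600 ∈ [10/29, 12/29) → index 5
j=4: u_4=287/600 ∈ [12/29, 16/29) → index 6
j=5: u_5=347/600 ∈ [16/29, 24/29) → index 7
j=6: u_6=407/600 ∈ [16/29, 24/29) → index 7
j=7: u_7=467/600 ∈ [16/29, 24/29) → index 7
j=8: u_8=527/600 ∈ [24/29, 27/29) → index 8
j=9: u_9=587/600 ∈ [27/29, 1) → index 9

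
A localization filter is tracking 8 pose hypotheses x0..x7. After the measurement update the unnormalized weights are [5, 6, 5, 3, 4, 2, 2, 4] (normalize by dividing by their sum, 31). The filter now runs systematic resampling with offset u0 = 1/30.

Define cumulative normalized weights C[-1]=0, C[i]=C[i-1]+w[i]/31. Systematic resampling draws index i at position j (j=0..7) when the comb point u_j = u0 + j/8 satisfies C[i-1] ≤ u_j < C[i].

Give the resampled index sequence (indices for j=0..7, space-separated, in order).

0 0 1 2 3 4 5 7

C = [5/31, 11/31, 16/31, 19/31, 23/31, 25/31, 27/31, 1]
j=0: u_0=1/30 ∈ [0, 5/31) → index 0
j=1: u_1=19/120 ∈ [0, 5/31) → index 0
j=2: u_2=17/60 ∈ [5/31, 11/31) → index 1
j=3: u_3=49/120 ∈ [11/31, 16/31) → index 2
j=4: u_4=8/15 ∈ [16/31, 19/31) → index 3
j=5: u_5=79/120 ∈ [19/31, 23/31) → index 4
j=6: u_6=47/60 ∈ [23/31, 25/31) → index 5
j=7: u_7=109/120 ∈ [27/31, 1) → index 7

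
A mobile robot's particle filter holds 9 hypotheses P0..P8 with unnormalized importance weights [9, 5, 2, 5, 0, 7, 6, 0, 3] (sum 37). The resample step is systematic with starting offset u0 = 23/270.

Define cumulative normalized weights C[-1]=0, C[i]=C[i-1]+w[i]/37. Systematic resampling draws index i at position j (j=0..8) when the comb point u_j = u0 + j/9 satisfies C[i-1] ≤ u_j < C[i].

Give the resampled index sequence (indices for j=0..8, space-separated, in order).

C = [9/37, 14/37, 16/37, 21/37, 21/37, 28/37, 34/37, 34/37, 1]
j=0: u_0=23/270 ∈ [0, 9/37) → index 0
j=1: u_1=53/270 ∈ [0, 9/37) → index 0
j=2: u_2=83/270 ∈ [9/37, 14/37) → index 1
j=3: u_3=113/270 ∈ [14/37, 16/37) → index 2
j=4: u_4=143/270 ∈ [16/37, 21/37) → index 3
j=5: u_5=173/270 ∈ [21/37, 28/37) → index 5
j=6: u_6=203/270 ∈ [21/37, 28/37) → index 5
j=7: u_7=233/270 ∈ [28/37, 34/37) → index 6
j=8: u_8=263/270 ∈ [34/37, 1) → index 8

0 0 1 2 3 5 5 6 8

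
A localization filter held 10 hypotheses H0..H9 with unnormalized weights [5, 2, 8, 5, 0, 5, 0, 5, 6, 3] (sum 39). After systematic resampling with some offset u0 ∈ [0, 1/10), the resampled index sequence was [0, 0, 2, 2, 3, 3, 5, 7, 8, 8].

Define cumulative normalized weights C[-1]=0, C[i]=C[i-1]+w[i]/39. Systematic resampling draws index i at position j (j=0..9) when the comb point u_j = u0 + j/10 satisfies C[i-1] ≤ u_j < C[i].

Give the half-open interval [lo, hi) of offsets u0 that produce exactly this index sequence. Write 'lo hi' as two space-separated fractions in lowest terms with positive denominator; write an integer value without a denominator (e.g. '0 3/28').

0 1/78

C = [5/39, 7/39, 5/13, 20/39, 20/39, 25/39, 25/39, 10/13, 12/13, 1]
j=0 picked index 0: u0 ∈ [0, 5/39)
j=1 picked index 0: u0 ∈ [-1/10, 11/390)
j=2 picked index 2: u0 ∈ [-4/195, 12/65)
j=3 picked index 2: u0 ∈ [-47/390, 11/130)
j=4 picked index 3: u0 ∈ [-1/65, 22/195)
j=5 picked index 3: u0 ∈ [-3/26, 1/78)
j=6 picked index 5: u0 ∈ [-17/195, 8/195)
j=7 picked index 7: u0 ∈ [-23/390, 9/130)
j=8 picked index 8: u0 ∈ [-2/65, 8/65)
j=9 picked index 8: u0 ∈ [-17/130, 3/130)
intersection: [0, 1/78)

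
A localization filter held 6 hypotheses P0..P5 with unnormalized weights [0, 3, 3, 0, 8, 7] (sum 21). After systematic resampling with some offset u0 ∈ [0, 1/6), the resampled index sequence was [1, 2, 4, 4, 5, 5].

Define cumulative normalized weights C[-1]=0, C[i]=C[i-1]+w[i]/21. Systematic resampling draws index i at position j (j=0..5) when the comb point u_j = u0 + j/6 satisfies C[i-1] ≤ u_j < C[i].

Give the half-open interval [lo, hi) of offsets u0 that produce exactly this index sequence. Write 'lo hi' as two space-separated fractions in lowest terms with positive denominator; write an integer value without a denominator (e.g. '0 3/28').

C = [0, 1/7, 2/7, 2/7, 2/3, 1]
j=0 picked index 1: u0 ∈ [0, 1/7)
j=1 picked index 2: u0 ∈ [-1/42, 5/42)
j=2 picked index 4: u0 ∈ [-1/21, 1/3)
j=3 picked index 4: u0 ∈ [-3/14, 1/6)
j=4 picked index 5: u0 ∈ [0, 1/3)
j=5 picked index 5: u0 ∈ [-1/6, 1/6)
intersection: [0, 5/42)

0 5/42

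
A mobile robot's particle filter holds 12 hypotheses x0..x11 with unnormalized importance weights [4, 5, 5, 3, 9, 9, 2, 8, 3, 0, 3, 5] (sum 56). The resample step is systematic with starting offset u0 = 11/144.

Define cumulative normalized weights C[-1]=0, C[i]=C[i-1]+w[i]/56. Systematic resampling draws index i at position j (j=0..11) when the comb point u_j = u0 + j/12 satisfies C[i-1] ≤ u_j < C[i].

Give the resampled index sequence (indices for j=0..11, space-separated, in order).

C = [1/14, 9/56, 1/4, 17/56, 13/28, 5/8, 37/56, 45/56, 6/7, 6/7, 51/56, 1]
j=0: u_0=11/144 ∈ [1/14, 9/56) → index 1
j=1: u_1=23/144 ∈ [1/14, 9/56) → index 1
j=2: u_2=35/144 ∈ [9/56, 1/4) → index 2
j=3: u_3=47/144 ∈ [17/56, 13/28) → index 4
j=4: u_4=59/144 ∈ [17/56, 13/28) → index 4
j=5: u_5=71/144 ∈ [13/28, 5/8) → index 5
j=6: u_6=83/144 ∈ [13/28, 5/8) → index 5
j=7: u_7=95/144 ∈ [5/8, 37/56) → index 6
j=8: u_8=107/144 ∈ [37/56, 45/56) → index 7
j=9: u_9=119/144 ∈ [45/56, 6/7) → index 8
j=10: u_10=131/144 ∈ [6/7, 51/56) → index 10
j=11: u_11=143/144 ∈ [51/56, 1) → index 11

1 1 2 4 4 5 5 6 7 8 10 11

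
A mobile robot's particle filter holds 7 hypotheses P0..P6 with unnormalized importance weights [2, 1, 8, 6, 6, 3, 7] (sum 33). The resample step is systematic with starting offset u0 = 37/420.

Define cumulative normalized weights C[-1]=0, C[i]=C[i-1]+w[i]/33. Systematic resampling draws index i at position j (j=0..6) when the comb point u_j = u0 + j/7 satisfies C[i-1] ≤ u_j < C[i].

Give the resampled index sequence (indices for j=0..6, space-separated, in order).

1 2 3 4 4 6 6

C = [2/33, 1/11, 1/3, 17/33, 23/33, 26/33, 1]
j=0: u_0=37/420 ∈ [2/33, 1/11) → index 1
j=1: u_1=97/420 ∈ [1/11, 1/3) → index 2
j=2: u_2=157/420 ∈ [1/3, 17/33) → index 3
j=3: u_3=31/60 ∈ [17/33, 23/33) → index 4
j=4: u_4=277/420 ∈ [17/33, 23/33) → index 4
j=5: u_5=337/420 ∈ [26/33, 1) → index 6
j=6: u_6=397/420 ∈ [26/33, 1) → index 6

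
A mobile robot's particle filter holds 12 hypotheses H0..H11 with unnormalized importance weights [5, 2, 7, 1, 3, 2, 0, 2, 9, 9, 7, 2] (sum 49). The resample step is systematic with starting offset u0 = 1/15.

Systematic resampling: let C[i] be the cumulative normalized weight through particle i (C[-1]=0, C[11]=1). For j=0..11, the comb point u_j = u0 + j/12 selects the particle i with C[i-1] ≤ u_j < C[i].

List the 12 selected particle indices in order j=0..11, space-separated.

C = [5/49, 1/7, 2/7, 15/49, 18/49, 20/49, 20/49, 22/49, 31/49, 40/49, 47/49, 1]
j=0: u_0=1/15 ∈ [0, 5/49) → index 0
j=1: u_1=3/20 ∈ [1/7, 2/7) → index 2
j=2: u_2=7/30 ∈ [1/7, 2/7) → index 2
j=3: u_3=19/60 ∈ [15/49, 18/49) → index 4
j=4: u_4=2/5 ∈ [18/49, 20/49) → index 5
j=5: u_5=29/60 ∈ [22/49, 31/49) → index 8
j=6: u_6=17/30 ∈ [22/49, 31/49) → index 8
j=7: u_7=13/20 ∈ [31/49, 40/49) → index 9
j=8: u_8=11/15 ∈ [31/49, 40/49) → index 9
j=9: u_9=49/60 ∈ [40/49, 47/49) → index 10
j=10: u_10=9/10 ∈ [40/49, 47/49) → index 10
j=11: u_11=59/60 ∈ [47/49, 1) → index 11

0 2 2 4 5 8 8 9 9 10 10 11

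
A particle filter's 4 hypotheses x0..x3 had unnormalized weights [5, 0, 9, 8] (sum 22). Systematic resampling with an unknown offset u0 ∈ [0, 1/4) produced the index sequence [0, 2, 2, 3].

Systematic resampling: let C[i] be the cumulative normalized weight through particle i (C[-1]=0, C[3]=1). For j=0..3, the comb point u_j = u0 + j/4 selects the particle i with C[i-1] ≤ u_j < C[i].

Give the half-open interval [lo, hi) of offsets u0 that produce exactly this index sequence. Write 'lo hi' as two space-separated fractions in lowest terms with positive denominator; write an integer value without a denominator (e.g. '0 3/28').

C = [5/22, 5/22, 7/11, 1]
j=0 picked index 0: u0 ∈ [0, 5/22)
j=1 picked index 2: u0 ∈ [-1/44, 17/44)
j=2 picked index 2: u0 ∈ [-3/11, 3/22)
j=3 picked index 3: u0 ∈ [-5/44, 1/4)
intersection: [0, 3/22)

0 3/22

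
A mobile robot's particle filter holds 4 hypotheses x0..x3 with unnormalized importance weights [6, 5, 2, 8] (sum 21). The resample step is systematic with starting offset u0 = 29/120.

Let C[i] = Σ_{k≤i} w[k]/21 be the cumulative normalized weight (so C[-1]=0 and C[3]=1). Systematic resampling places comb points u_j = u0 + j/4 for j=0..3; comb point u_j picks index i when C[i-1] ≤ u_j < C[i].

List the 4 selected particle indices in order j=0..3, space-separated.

C = [2/7, 11/21, 13/21, 1]
j=0: u_0=29/120 ∈ [0, 2/7) → index 0
j=1: u_1=59/120 ∈ [2/7, 11/21) → index 1
j=2: u_2=89/120 ∈ [13/21, 1) → index 3
j=3: u_3=119/120 ∈ [13/21, 1) → index 3

0 1 3 3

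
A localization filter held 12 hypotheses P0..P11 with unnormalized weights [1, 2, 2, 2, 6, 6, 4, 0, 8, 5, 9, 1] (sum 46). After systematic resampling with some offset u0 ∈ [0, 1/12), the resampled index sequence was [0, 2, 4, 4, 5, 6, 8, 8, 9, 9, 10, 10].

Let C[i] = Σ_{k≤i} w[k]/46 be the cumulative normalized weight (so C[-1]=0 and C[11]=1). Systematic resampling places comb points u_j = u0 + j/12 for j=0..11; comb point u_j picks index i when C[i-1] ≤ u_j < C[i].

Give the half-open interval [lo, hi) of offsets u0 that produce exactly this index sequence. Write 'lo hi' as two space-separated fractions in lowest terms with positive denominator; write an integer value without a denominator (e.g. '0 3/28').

1/138 1/46

C = [1/46, 3/46, 5/46, 7/46, 13/46, 19/46, 1/2, 1/2, 31/46, 18/23, 45/46, 1]
j=0 picked index 0: u0 ∈ [0, 1/46)
j=1 picked index 2: u0 ∈ [-5/276, 7/276)
j=2 picked index 4: u0 ∈ [-1/69, 8/69)
j=3 picked index 4: u0 ∈ [-9/92, 3/92)
j=4 picked index 5: u0 ∈ [-7/138, 11/138)
j=5 picked index 6: u0 ∈ [-1/276, 1/12)
j=6 picked index 8: u0 ∈ [0, 4/23)
j=7 picked index 8: u0 ∈ [-1/12, 25/276)
j=8 picked index 9: u0 ∈ [1/138, 8/69)
j=9 picked index 9: u0 ∈ [-7/92, 3/92)
j=10 picked index 10: u0 ∈ [-7/138, 10/69)
j=11 picked index 10: u0 ∈ [-37/276, 17/276)
intersection: [1/138, 1/46)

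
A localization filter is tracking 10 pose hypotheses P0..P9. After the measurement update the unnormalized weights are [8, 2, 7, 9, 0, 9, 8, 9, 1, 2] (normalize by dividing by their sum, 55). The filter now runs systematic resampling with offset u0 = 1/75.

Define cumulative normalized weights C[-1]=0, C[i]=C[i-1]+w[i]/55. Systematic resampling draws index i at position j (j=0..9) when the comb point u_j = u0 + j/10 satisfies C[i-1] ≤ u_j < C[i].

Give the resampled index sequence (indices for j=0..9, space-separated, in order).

C = [8/55, 2/11, 17/55, 26/55, 26/55, 7/11, 43/55, 52/55, 53/55, 1]
j=0: u_0=1/75 ∈ [0, 8/55) → index 0
j=1: u_1=17/150 ∈ [0, 8/55) → index 0
j=2: u_2=16/75 ∈ [2/11, 17/55) → index 2
j=3: u_3=47/150 ∈ [17/55, 26/55) → index 3
j=4: u_4=31/75 ∈ [17/55, 26/55) → index 3
j=5: u_5=77/150 ∈ [26/55, 7/11) → index 5
j=6: u_6=46/75 ∈ [26/55, 7/11) → index 5
j=7: u_7=107/150 ∈ [7/11, 43/55) → index 6
j=8: u_8=61/75 ∈ [43/55, 52/55) → index 7
j=9: u_9=137/150 ∈ [43/55, 52/55) → index 7

0 0 2 3 3 5 5 6 7 7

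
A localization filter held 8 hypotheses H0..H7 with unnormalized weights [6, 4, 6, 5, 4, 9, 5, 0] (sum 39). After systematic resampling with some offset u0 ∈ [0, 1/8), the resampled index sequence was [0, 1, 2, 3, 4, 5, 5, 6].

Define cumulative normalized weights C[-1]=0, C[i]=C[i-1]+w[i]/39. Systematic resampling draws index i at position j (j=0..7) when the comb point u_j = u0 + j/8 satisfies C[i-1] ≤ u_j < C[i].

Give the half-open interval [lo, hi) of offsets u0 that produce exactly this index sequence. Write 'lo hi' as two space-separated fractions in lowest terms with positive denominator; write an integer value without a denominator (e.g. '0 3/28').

1/26 19/156

C = [2/13, 10/39, 16/39, 7/13, 25/39, 34/39, 1, 1]
j=0 picked index 0: u0 ∈ [0, 2/13)
j=1 picked index 1: u0 ∈ [3/104, 41/312)
j=2 picked index 2: u0 ∈ [1/156, 25/156)
j=3 picked index 3: u0 ∈ [11/312, 17/104)
j=4 picked index 4: u0 ∈ [1/26, 11/78)
j=5 picked index 5: u0 ∈ [5/312, 77/312)
j=6 picked index 5: u0 ∈ [-17/156, 19/156)
j=7 picked index 6: u0 ∈ [-1/312, 1/8)
intersection: [1/26, 19/156)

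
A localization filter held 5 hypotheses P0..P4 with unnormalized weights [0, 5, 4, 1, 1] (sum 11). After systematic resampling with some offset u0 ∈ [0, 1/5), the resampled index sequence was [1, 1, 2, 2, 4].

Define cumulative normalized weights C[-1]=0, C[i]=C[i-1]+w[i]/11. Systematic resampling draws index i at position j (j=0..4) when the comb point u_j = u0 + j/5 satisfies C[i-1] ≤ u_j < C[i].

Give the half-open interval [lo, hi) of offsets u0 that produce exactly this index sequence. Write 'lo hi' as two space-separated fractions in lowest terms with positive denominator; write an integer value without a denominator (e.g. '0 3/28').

6/55 1/5

C = [0, 5/11, 9/11, 10/11, 1]
j=0 picked index 1: u0 ∈ [0, 5/11)
j=1 picked index 1: u0 ∈ [-1/5, 14/55)
j=2 picked index 2: u0 ∈ [3/55, 23/55)
j=3 picked index 2: u0 ∈ [-8/55, 12/55)
j=4 picked index 4: u0 ∈ [6/55, 1/5)
intersection: [6/55, 1/5)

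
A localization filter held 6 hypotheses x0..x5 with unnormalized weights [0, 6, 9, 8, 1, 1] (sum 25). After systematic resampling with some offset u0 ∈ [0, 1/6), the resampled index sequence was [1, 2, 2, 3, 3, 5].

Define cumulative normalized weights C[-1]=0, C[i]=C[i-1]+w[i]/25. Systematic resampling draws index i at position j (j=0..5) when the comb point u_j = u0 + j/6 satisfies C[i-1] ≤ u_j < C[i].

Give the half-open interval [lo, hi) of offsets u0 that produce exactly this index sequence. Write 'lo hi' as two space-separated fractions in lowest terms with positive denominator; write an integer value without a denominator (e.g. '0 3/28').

C = [0, 6/25, 3/5, 23/25, 24/25, 1]
j=0 picked index 1: u0 ∈ [0, 6/25)
j=1 picked index 2: u0 ∈ [11/150, 13/30)
j=2 picked index 2: u0 ∈ [-7/75, 4/15)
j=3 picked index 3: u0 ∈ [1/10, 21/50)
j=4 picked index 3: u0 ∈ [-1/15, 19/75)
j=5 picked index 5: u0 ∈ [19/150, 1/6)
intersection: [19/150, 1/6)

19/150 1/6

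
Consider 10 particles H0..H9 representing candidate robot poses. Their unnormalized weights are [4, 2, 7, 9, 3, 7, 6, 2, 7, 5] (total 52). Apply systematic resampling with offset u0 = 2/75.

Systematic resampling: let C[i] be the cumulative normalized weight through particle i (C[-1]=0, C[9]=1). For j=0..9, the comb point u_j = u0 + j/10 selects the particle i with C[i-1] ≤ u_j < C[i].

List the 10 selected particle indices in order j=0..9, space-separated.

0 2 2 3 4 5 6 6 8 9

C = [1/13, 3/26, 1/4, 11/26, 25/52, 8/13, 19/26, 10/13, 47/52, 1]
j=0: u_0=2/75 ∈ [0, 1/13) → index 0
j=1: u_1=19/150 ∈ [3/26, 1/4) → index 2
j=2: u_2=17/75 ∈ [3/26, 1/4) → index 2
j=3: u_3=49/150 ∈ [1/4, 11/26) → index 3
j=4: u_4=32/75 ∈ [11/26, 25/52) → index 4
j=5: u_5=79/150 ∈ [25/52, 8/13) → index 5
j=6: u_6=47/75 ∈ [8/13, 19/26) → index 6
j=7: u_7=109/150 ∈ [8/13, 19/26) → index 6
j=8: u_8=62/75 ∈ [10/13, 47/52) → index 8
j=9: u_9=139/150 ∈ [47/52, 1) → index 9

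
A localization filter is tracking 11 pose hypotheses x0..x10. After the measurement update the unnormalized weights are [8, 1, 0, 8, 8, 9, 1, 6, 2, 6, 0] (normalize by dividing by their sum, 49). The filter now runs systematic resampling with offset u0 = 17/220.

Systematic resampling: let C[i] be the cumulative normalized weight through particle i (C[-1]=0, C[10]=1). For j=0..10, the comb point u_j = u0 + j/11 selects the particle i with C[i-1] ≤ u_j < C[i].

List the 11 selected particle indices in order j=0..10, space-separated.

0 1 3 4 4 5 5 6 7 9 9

C = [8/49, 9/49, 9/49, 17/49, 25/49, 34/49, 5/7, 41/49, 43/49, 1, 1]
j=0: u_0=17/220 ∈ [0, 8/49) → index 0
j=1: u_1=37/220 ∈ [8/49, 9/49) → index 1
j=2: u_2=57/220 ∈ [9/49, 17/49) → index 3
j=3: u_3=7/20 ∈ [17/49, 25/49) → index 4
j=4: u_4=97/220 ∈ [17/49, 25/49) → index 4
j=5: u_5=117/220 ∈ [25/49, 34/49) → index 5
j=6: u_6=137/220 ∈ [25/49, 34/49) → index 5
j=7: u_7=157/220 ∈ [34/49, 5/7) → index 6
j=8: u_8=177/220 ∈ [5/7, 41/49) → index 7
j=9: u_9=197/220 ∈ [43/49, 1) → index 9
j=10: u_10=217/220 ∈ [43/49, 1) → index 9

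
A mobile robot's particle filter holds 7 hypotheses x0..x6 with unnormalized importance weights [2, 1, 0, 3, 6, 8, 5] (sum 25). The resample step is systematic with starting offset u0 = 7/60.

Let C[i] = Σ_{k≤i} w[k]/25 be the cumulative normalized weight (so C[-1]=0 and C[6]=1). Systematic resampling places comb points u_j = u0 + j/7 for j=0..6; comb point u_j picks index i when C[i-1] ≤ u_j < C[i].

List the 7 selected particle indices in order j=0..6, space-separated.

C = [2/25, 3/25, 3/25, 6/25, 12/25, 4/5, 1]
j=0: u_0=7/60 ∈ [2/25, 3/25) → index 1
j=1: u_1=109/420 ∈ [6/25, 12/25) → index 4
j=2: u_2=169/420 ∈ [6/25, 12/25) → index 4
j=3: u_3=229/420 ∈ [12/25, 4/5) → index 5
j=4: u_4=289/420 ∈ [12/25, 4/5) → index 5
j=5: u_5=349/420 ∈ [4/5, 1) → index 6
j=6: u_6=409/420 ∈ [4/5, 1) → index 6

1 4 4 5 5 6 6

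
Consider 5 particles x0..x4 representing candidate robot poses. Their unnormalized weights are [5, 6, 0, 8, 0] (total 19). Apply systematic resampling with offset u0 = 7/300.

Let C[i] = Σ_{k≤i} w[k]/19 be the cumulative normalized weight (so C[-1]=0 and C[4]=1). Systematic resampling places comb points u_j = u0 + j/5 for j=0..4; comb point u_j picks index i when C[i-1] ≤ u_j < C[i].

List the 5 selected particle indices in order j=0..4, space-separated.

C = [5/19, 11/19, 11/19, 1, 1]
j=0: u_0=7/300 ∈ [0, 5/19) → index 0
j=1: u_1=67/300 ∈ [0, 5/19) → index 0
j=2: u_2=127/300 ∈ [5/19, 11/19) → index 1
j=3: u_3=187/300 ∈ [11/19, 1) → index 3
j=4: u_4=247/300 ∈ [11/19, 1) → index 3

0 0 1 3 3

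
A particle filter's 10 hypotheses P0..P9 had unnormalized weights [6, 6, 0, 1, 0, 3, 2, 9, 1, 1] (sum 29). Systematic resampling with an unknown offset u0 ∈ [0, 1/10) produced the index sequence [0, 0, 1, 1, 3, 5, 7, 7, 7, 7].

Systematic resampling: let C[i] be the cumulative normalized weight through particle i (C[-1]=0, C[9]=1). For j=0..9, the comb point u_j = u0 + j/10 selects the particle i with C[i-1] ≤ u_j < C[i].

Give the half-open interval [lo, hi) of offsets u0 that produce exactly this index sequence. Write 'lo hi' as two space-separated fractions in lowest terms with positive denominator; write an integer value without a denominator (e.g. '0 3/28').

3/145 9/290

C = [6/29, 12/29, 12/29, 13/29, 13/29, 16/29, 18/29, 27/29, 28/29, 1]
j=0 picked index 0: u0 ∈ [0, 6/29)
j=1 picked index 0: u0 ∈ [-1/10, 31/290)
j=2 picked index 1: u0 ∈ [1/145, 31/145)
j=3 picked index 1: u0 ∈ [-27/290, 33/290)
j=4 picked index 3: u0 ∈ [2/145, 7/145)
j=5 picked index 5: u0 ∈ [-3/58, 3/58)
j=6 picked index 7: u0 ∈ [3/145, 48/145)
j=7 picked index 7: u0 ∈ [-23/290, 67/290)
j=8 picked index 7: u0 ∈ [-26/145, 19/145)
j=9 picked index 7: u0 ∈ [-81/290, 9/290)
intersection: [3/145, 9/290)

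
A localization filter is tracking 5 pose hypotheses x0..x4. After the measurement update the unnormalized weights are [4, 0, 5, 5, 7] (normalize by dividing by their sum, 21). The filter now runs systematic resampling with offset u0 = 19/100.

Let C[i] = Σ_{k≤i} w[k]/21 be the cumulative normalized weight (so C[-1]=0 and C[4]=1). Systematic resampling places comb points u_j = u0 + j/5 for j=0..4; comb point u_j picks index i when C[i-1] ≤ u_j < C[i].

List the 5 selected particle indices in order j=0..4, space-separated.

0 2 3 4 4

C = [4/21, 4/21, 3/7, 2/3, 1]
j=0: u_0=19/100 ∈ [0, 4/21) → index 0
j=1: u_1=39/100 ∈ [4/21, 3/7) → index 2
j=2: u_2=59/100 ∈ [3/7, 2/3) → index 3
j=3: u_3=79/100 ∈ [2/3, 1) → index 4
j=4: u_4=99/100 ∈ [2/3, 1) → index 4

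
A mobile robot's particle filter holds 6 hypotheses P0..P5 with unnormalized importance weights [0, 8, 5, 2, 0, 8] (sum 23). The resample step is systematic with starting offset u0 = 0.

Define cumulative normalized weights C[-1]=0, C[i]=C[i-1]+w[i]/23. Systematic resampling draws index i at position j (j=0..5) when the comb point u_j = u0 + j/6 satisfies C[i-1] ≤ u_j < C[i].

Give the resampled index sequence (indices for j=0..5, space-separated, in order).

1 1 1 2 5 5

C = [0, 8/23, 13/23, 15/23, 15/23, 1]
j=0: u_0=0 ∈ [0, 8/23) → index 1
j=1: u_1=1/6 ∈ [0, 8/23) → index 1
j=2: u_2=1/3 ∈ [0, 8/23) → index 1
j=3: u_3=1/2 ∈ [8/23, 13/23) → index 2
j=4: u_4=2/3 ∈ [15/23, 1) → index 5
j=5: u_5=5/6 ∈ [15/23, 1) → index 5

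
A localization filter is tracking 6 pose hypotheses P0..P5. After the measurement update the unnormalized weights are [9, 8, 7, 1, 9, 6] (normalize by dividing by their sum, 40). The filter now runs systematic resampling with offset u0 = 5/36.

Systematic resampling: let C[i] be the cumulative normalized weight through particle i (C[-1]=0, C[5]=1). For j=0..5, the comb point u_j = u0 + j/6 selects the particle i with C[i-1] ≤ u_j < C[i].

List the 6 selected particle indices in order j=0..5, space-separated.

0 1 2 4 4 5

C = [9/40, 17/40, 3/5, 5/8, 17/20, 1]
j=0: u_0=5/36 ∈ [0, 9/40) → index 0
j=1: u_1=11/36 ∈ [9/40, 17/40) → index 1
j=2: u_2=17/36 ∈ [17/40, 3/5) → index 2
j=3: u_3=23/36 ∈ [5/8, 17/20) → index 4
j=4: u_4=29/36 ∈ [5/8, 17/20) → index 4
j=5: u_5=35/36 ∈ [17/20, 1) → index 5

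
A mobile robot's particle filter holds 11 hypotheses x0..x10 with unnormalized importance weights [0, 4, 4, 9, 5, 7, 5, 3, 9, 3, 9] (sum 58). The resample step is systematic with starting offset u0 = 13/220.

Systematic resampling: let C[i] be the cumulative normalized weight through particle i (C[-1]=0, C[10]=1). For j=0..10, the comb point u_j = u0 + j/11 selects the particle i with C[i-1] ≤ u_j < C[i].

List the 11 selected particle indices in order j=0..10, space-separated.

C = [0, 2/29, 4/29, 17/58, 11/29, 1/2, 17/29, 37/58, 23/29, 49/58, 1]
j=0: u_0=13/220 ∈ [0, 2/29) → index 1
j=1: u_1=3/20 ∈ [4/29, 17/58) → index 3
j=2: u_2=53/220 ∈ [4/29, 17/58) → index 3
j=3: u_3=73/220 ∈ [17/58, 11/29) → index 4
j=4: u_4=93/220 ∈ [11/29, 1/2) → index 5
j=5: u_5=113/220 ∈ [1/2, 17/29) → index 6
j=6: u_6=133/220 ∈ [17/29, 37/58) → index 7
j=7: u_7=153/220 ∈ [37/58, 23/29) → index 8
j=8: u_8=173/220 ∈ [37/58, 23/29) → index 8
j=9: u_9=193/220 ∈ [49/58, 1) → index 10
j=10: u_10=213/220 ∈ [49/58, 1) → index 10

1 3 3 4 5 6 7 8 8 10 10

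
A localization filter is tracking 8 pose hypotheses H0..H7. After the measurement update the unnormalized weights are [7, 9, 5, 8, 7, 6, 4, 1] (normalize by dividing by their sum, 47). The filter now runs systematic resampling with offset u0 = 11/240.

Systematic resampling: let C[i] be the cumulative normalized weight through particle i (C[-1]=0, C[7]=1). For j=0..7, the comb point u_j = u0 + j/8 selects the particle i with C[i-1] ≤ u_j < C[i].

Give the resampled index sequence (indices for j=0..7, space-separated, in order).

C = [7/47, 16/47, 21/47, 29/47, 36/47, 42/47, 46/47, 1]
j=0: u_0=11/240 ∈ [0, 7/47) → index 0
j=1: u_1=41/240 ∈ [7/47, 16/47) → index 1
j=2: u_2=71/240 ∈ [7/47, 16/47) → index 1
j=3: u_3=101/240 ∈ [16/47, 21/47) → index 2
j=4: u_4=131/240 ∈ [21/47, 29/47) → index 3
j=5: u_5=161/240 ∈ [29/47, 36/47) → index 4
j=6: u_6=191/240 ∈ [36/47, 42/47) → index 5
j=7: u_7=221/240 ∈ [42/47, 46/47) → index 6

0 1 1 2 3 4 5 6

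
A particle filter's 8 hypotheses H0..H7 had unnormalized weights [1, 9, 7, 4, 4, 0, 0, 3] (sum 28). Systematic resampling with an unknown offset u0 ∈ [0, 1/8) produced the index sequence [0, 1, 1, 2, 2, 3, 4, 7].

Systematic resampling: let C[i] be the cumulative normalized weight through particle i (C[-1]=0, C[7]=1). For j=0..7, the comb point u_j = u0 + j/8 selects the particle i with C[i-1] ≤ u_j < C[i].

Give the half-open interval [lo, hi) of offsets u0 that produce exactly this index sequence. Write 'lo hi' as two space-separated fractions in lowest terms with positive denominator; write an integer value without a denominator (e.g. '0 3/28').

C = [1/28, 5/14, 17/28, 3/4, 25/28, 25/28, 25/28, 1]
j=0 picked index 0: u0 ∈ [0, 1/28)
j=1 picked index 1: u0 ∈ [-5/56, 13/56)
j=2 picked index 1: u0 ∈ [-3/14, 3/28)
j=3 picked index 2: u0 ∈ [-1/56, 13/56)
j=4 picked index 2: u0 ∈ [-1/7, 3/28)
j=5 picked index 3: u0 ∈ [-1/56, 1/8)
j=6 picked index 4: u0 ∈ [0, 1/7)
j=7 picked index 7: u0 ∈ [1/56, 1/8)
intersection: [1/56, 1/28)

1/56 1/28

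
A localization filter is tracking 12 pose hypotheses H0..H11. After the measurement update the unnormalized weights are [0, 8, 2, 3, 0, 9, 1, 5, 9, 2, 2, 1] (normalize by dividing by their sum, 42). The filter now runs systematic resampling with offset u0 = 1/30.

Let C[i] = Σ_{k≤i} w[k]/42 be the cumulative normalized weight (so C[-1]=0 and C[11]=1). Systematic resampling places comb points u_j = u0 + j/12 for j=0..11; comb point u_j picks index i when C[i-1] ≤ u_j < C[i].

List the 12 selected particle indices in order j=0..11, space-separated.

C = [0, 4/21, 5/21, 13/42, 13/42, 11/21, 23/42, 2/3, 37/42, 13/14, 41/42, 1]
j=0: u_0=1/30 ∈ [0, 4/21) → index 1
j=1: u_1=7/60 ∈ [0, 4/21) → index 1
j=2: u_2=1/5 ∈ [4/21, 5/21) → index 2
j=3: u_3=17/60 ∈ [5/21, 13/42) → index 3
j=4: u_4=11/30 ∈ [13/42, 11/21) → index 5
j=5: u_5=9/20 ∈ [13/42, 11/21) → index 5
j=6: u_6=8/15 ∈ [11/21, 23/42) → index 6
j=7: u_7=37/60 ∈ [23/42, 2/3) → index 7
j=8: u_8=7/10 ∈ [2/3, 37/42) → index 8
j=9: u_9=47/60 ∈ [2/3, 37/42) → index 8
j=10: u_10=13/15 ∈ [2/3, 37/42) → index 8
j=11: u_11=19/20 ∈ [13/14, 41/42) → index 10

1 1 2 3 5 5 6 7 8 8 8 10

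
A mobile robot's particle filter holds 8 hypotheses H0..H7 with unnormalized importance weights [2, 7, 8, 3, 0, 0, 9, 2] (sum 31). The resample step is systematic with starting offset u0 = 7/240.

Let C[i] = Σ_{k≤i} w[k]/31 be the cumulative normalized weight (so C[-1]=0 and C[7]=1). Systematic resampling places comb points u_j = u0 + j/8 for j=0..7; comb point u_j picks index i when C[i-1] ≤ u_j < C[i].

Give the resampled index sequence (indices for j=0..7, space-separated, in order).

C = [2/31, 9/31, 17/31, 20/31, 20/31, 20/31, 29/31, 1]
j=0: u_0=7/240 ∈ [0, 2/31) → index 0
j=1: u_1=37/240 ∈ [2/31, 9/31) → index 1
j=2: u_2=67/240 ∈ [2/31, 9/31) → index 1
j=3: u_3=97/240 ∈ [9/31, 17/31) → index 2
j=4: u_4=127/240 ∈ [9/31, 17/31) → index 2
j=5: u_5=157/240 ∈ [20/31, 29/31) → index 6
j=6: u_6=187/240 ∈ [20/31, 29/31) → index 6
j=7: u_7=217/240 ∈ [20/31, 29/31) → index 6

0 1 1 2 2 6 6 6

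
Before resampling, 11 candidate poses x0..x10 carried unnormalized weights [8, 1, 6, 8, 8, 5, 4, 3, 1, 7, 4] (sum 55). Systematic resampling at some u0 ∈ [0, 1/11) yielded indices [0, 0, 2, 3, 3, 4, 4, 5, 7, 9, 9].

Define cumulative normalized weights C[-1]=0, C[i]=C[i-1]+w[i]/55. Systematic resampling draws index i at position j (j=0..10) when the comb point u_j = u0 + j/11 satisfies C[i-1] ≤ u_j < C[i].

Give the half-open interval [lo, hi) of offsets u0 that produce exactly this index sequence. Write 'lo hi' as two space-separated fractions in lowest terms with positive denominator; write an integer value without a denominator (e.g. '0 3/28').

0 1/55

C = [8/55, 9/55, 3/11, 23/55, 31/55, 36/55, 8/11, 43/55, 4/5, 51/55, 1]
j=0 picked index 0: u0 ∈ [0, 8/55)
j=1 picked index 0: u0 ∈ [-1/11, 3/55)
j=2 picked index 2: u0 ∈ [-1/55, 1/11)
j=3 picked index 3: u0 ∈ [0, 8/55)
j=4 picked index 3: u0 ∈ [-1/11, 3/55)
j=5 picked index 4: u0 ∈ [-2/55, 6/55)
j=6 picked index 4: u0 ∈ [-7/55, 1/55)
j=7 picked index 5: u0 ∈ [-4/55, 1/55)
j=8 picked index 7: u0 ∈ [0, 3/55)
j=9 picked index 9: u0 ∈ [-1/55, 6/55)
j=10 picked index 9: u0 ∈ [-6/55, 1/55)
intersection: [0, 1/55)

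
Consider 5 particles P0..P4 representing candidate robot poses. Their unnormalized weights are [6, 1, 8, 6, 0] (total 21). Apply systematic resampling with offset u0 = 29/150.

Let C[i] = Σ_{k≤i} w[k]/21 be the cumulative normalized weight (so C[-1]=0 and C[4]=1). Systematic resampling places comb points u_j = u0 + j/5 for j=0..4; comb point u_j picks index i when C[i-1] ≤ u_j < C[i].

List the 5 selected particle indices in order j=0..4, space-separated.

0 2 2 3 3

C = [2/7, 1/3, 5/7, 1, 1]
j=0: u_0=29/150 ∈ [0, 2/7) → index 0
j=1: u_1=59/150 ∈ [1/3, 5/7) → index 2
j=2: u_2=89/150 ∈ [1/3, 5/7) → index 2
j=3: u_3=119/150 ∈ [5/7, 1) → index 3
j=4: u_4=149/150 ∈ [5/7, 1) → index 3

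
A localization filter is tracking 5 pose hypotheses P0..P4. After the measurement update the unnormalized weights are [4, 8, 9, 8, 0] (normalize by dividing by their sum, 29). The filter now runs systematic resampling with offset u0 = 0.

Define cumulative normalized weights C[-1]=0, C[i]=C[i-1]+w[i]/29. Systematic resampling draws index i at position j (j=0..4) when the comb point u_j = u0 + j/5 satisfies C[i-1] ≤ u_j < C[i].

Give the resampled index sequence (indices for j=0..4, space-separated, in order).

C = [4/29, 12/29, 21/29, 1, 1]
j=0: u_0=0 ∈ [0, 4/29) → index 0
j=1: u_1=1/5 ∈ [4/29, 12/29) → index 1
j=2: u_2=2/5 ∈ [4/29, 12/29) → index 1
j=3: u_3=3/5 ∈ [12/29, 21/29) → index 2
j=4: u_4=4/5 ∈ [21/29, 1) → index 3

0 1 1 2 3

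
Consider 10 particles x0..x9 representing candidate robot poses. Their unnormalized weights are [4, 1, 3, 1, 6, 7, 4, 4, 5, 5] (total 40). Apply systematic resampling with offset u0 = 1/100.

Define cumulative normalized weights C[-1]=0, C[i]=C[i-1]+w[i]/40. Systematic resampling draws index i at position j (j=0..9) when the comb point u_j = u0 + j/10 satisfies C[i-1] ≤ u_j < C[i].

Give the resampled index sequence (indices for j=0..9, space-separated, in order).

0 1 3 4 5 5 6 7 8 9

C = [1/10, 1/8, 1/5, 9/40, 3/8, 11/20, 13/20, 3/4, 7/8, 1]
j=0: u_0=1/100 ∈ [0, 1/10) → index 0
j=1: u_1=11/100 ∈ [1/10, 1/8) → index 1
j=2: u_2=21/100 ∈ [1/5, 9/40) → index 3
j=3: u_3=31/100 ∈ [9/40, 3/8) → index 4
j=4: u_4=41/100 ∈ [3/8, 11/20) → index 5
j=5: u_5=51/100 ∈ [3/8, 11/20) → index 5
j=6: u_6=61/100 ∈ [11/20, 13/20) → index 6
j=7: u_7=71/100 ∈ [13/20, 3/4) → index 7
j=8: u_8=81/100 ∈ [3/4, 7/8) → index 8
j=9: u_9=91/100 ∈ [7/8, 1) → index 9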